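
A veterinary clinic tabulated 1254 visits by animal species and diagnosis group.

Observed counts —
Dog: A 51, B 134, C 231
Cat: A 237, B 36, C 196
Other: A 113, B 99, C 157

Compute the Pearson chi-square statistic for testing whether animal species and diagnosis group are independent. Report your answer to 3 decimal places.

Row totals: 416, 469, 369. Column totals: 401, 269, 584. Grand total N = 1254.
Expected counts (row total × column total / N):
  Dog, A: 416×401/1254 = 133.0271
  Dog, B: 416×269/1254 = 89.2376
  Dog, C: 416×584/1254 = 193.7352
  Cat, A: 469×401/1254 = 149.9753
  Cat, B: 469×269/1254 = 100.6069
  Cat, C: 469×584/1254 = 218.4179
  Other, A: 369×401/1254 = 117.9976
  Other, B: 369×269/1254 = 79.1555
  Other, C: 369×584/1254 = 171.8469
Contributions (O − E)²/E:
  (51 − 133.0271)²/133.0271 = 50.5795
  (134 − 89.2376)²/89.2376 = 22.4532
  (231 − 193.7352)²/193.7352 = 7.1679
  (237 − 149.9753)²/149.9753 = 50.4970
  (36 − 100.6069)²/100.6069 = 41.4887
  (196 − 218.4179)²/218.4179 = 2.3009
  (113 − 117.9976)²/117.9976 = 0.2117
  (99 − 79.1555)²/79.1555 = 4.9751
  (157 − 171.8469)²/171.8469 = 1.2827
χ² = 50.5795 + 22.4532 + 7.1679 + 50.4970 + 41.4887 + 2.3009 + 0.2117 + 4.9751 + 1.2827 = 180.957

180.957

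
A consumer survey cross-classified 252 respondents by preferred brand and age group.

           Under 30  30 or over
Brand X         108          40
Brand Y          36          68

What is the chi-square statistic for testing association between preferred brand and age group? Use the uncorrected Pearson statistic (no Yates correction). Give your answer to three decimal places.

36.695

Row totals: 148, 104. Column totals: 144, 108. Grand total N = 252.
Expected counts (row total × column total / N):
  Brand X, Under 30: 148×144/252 = 84.57143
  Brand X, 30 or over: 148×108/252 = 63.42857
  Brand Y, Under 30: 104×144/252 = 59.42857
  Brand Y, 30 or over: 104×108/252 = 44.57143
Contributions (O − E)²/E:
  (108 − 84.57143)²/84.57143 = 6.4903
  (40 − 63.42857)²/63.42857 = 8.6538
  (36 − 59.42857)²/59.42857 = 9.2363
  (68 − 44.57143)²/44.57143 = 12.3150
χ² = 6.4903 + 8.6538 + 9.2363 + 12.3150 = 36.695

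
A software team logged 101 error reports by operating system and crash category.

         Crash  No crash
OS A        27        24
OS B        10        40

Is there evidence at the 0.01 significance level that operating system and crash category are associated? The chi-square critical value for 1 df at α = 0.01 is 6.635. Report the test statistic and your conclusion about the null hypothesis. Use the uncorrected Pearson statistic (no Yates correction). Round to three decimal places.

Row totals: 51, 50. Column totals: 37, 64. Grand total N = 101.
Expected counts (row total × column total / N):
  OS A, Crash: 51×37/101 = 18.6832
  OS A, No crash: 51×64/101 = 32.3168
  OS B, Crash: 50×37/101 = 18.3168
  OS B, No crash: 50×64/101 = 31.6832
Contributions (O − E)²/E:
  (27 − 18.6832)²/18.6832 = 3.7022
  (24 − 32.3168)²/32.3168 = 2.1403
  (10 − 18.3168)²/18.3168 = 3.7763
  (40 − 31.6832)²/31.6832 = 2.1831
χ² = 3.7022 + 2.1403 + 3.7763 + 2.1831 = 11.802
df = (2−1)(2−1) = 1. Since 11.802 > 6.635, reject the null hypothesis of independence at α = 0.01.

11.802; reject H₀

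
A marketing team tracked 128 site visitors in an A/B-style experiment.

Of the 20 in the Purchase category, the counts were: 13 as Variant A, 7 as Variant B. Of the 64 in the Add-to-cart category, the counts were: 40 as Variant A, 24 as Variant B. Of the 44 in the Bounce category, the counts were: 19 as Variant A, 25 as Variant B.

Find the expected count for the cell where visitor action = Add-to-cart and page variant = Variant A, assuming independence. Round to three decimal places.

36.000

Row total (Add-to-cart) = 64; column total (Variant A) = 72; grand total N = 128.
Expected count = (row total × column total) / N = 64 × 72 / 128 = 36.000.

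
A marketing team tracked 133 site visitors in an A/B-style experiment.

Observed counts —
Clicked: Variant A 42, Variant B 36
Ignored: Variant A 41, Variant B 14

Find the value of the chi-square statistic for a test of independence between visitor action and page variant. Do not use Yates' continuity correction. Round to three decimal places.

Row totals: 78, 55. Column totals: 83, 50. Grand total N = 133.
Expected counts (row total × column total / N):
  Clicked, Variant A: 78×83/133 = 48.6767
  Clicked, Variant B: 78×50/133 = 29.3233
  Ignored, Variant A: 55×83/133 = 34.3233
  Ignored, Variant B: 55×50/133 = 20.6767
Contributions (O − E)²/E:
  (42 − 48.6767)²/48.6767 = 0.9158
  (36 − 29.3233)²/29.3233 = 1.5202
  (41 − 34.3233)²/34.3233 = 1.2988
  (14 − 20.6767)²/20.6767 = 2.1560
χ² = 0.9158 + 1.5202 + 1.2988 + 2.1560 = 5.891

5.891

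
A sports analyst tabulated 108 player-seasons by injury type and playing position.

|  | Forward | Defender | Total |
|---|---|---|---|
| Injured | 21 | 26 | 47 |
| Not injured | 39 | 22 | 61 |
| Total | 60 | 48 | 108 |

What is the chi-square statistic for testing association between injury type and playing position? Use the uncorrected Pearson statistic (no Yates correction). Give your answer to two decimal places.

Grand total N = 108.
Expected counts (row total × column total / N):
  Injured, Forward: 47×60/108 = 26.111
  Injured, Defender: 47×48/108 = 20.889
  Not injured, Forward: 61×60/108 = 33.889
  Not injured, Defender: 61×48/108 = 27.111
Contributions (O − E)²/E:
  (21 − 26.111)²/26.111 = 1.0004
  (26 − 20.889)²/20.889 = 1.2505
  (39 − 33.889)²/33.889 = 0.7708
  (22 − 27.111)²/27.111 = 0.9635
χ² = 1.0004 + 1.2505 + 0.7708 + 0.9635 = 3.99

3.99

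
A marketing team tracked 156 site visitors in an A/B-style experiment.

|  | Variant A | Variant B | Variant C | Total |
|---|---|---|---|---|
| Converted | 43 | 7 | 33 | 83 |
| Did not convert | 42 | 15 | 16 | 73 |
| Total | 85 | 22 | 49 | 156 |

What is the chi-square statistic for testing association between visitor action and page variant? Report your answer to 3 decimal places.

Grand total N = 156.
Expected counts (row total × column total / N):
  Converted, Variant A: 83×85/156 = 45.2244
  Converted, Variant B: 83×22/156 = 11.7051
  Converted, Variant C: 83×49/156 = 26.0705
  Did not convert, Variant A: 73×85/156 = 39.7756
  Did not convert, Variant B: 73×22/156 = 10.2949
  Did not convert, Variant C: 73×49/156 = 22.9295
Contributions (O − E)²/E:
  (43 − 45.2244)²/45.2244 = 0.1094
  (7 − 11.7051)²/11.7051 = 1.8913
  (33 − 26.0705)²/26.0705 = 1.8419
  (42 − 39.7756)²/39.7756 = 0.1244
  (15 − 10.2949)²/10.2949 = 2.1504
  (16 − 22.9295)²/22.9295 = 2.0942
χ² = 0.1094 + 1.8913 + 1.8419 + 0.1244 + 2.1504 + 2.0942 = 8.212

8.212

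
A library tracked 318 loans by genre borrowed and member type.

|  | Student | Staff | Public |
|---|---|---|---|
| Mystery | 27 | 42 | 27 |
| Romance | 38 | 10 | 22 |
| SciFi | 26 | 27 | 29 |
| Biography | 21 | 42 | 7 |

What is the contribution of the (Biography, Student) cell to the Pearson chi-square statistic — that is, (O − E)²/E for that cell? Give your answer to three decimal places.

Row total (Biography) = 70; column total (Student) = 112; N = 318.
Expected count E = 70 × 112 / 318 = 24.6541.
Contribution = (O − E)²/E = (21 − 24.6541)² / 24.6541 = 0.542.

0.542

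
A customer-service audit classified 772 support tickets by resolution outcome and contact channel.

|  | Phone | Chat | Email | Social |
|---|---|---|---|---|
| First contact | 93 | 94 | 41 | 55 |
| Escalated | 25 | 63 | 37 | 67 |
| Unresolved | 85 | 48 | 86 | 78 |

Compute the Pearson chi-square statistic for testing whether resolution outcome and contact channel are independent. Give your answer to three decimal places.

Row totals: 283, 192, 297. Column totals: 203, 205, 164, 200. Grand total N = 772.
Expected counts (row total × column total / N):
  First contact, Phone: 283×203/772 = 74.4158
  First contact, Chat: 283×205/772 = 75.1490
  First contact, Email: 283×164/772 = 60.1192
  First contact, Social: 283×200/772 = 73.3161
  Escalated, Phone: 192×203/772 = 50.4870
  Escalated, Chat: 192×205/772 = 50.9845
  Escalated, Email: 192×164/772 = 40.7876
  Escalated, Social: 192×200/772 = 49.7409
  Unresolved, Phone: 297×203/772 = 78.0972
  Unresolved, Chat: 297×205/772 = 78.8666
  Unresolved, Email: 297×164/772 = 63.0933
  Unresolved, Social: 297×200/772 = 76.9430
Contributions (O − E)²/E:
  (93 − 74.4158)²/74.4158 = 4.6411
  (94 − 75.1490)²/75.1490 = 4.7287
  (41 − 60.1192)²/60.1192 = 6.0803
  (55 − 73.3161)²/73.3161 = 4.5758
  (25 − 50.4870)²/50.4870 = 12.8664
  (63 − 50.9845)²/50.9845 = 2.8317
  (37 − 40.7876)²/40.7876 = 0.3517
  (67 − 49.7409)²/49.7409 = 5.9886
  (85 − 78.0972)²/78.0972 = 0.6101
  (48 − 78.8666)²/78.8666 = 12.0805
  (86 − 63.0933)²/63.0933 = 8.3165
  (78 − 76.9430)²/76.9430 = 0.0145
χ² = 4.6411 + 4.7287 + 6.0803 + 4.5758 + 12.8664 + 2.8317 + 0.3517 + 5.9886 + 0.6101 + 12.0805 + 8.3165 + 0.0145 = 63.086

63.086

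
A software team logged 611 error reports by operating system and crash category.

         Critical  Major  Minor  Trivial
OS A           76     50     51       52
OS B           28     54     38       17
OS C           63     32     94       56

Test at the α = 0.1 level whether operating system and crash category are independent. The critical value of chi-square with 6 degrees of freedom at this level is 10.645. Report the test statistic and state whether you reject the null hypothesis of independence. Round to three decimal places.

49.061; reject H₀

Row totals: 229, 137, 245. Column totals: 167, 136, 183, 125. Grand total N = 611.
Expected counts (row total × column total / N):
  OS A, Critical: 229×167/611 = 62.5908
  OS A, Major: 229×136/611 = 50.9722
  OS A, Minor: 229×183/611 = 68.5876
  OS A, Trivial: 229×125/611 = 46.8494
  OS B, Critical: 137×167/611 = 37.4452
  OS B, Major: 137×136/611 = 30.4943
  OS B, Minor: 137×183/611 = 41.0327
  OS B, Trivial: 137×125/611 = 28.0278
  OS C, Critical: 245×167/611 = 66.9640
  OS C, Major: 245×136/611 = 54.5336
  OS C, Minor: 245×183/611 = 73.3797
  OS C, Trivial: 245×125/611 = 50.1227
Contributions (O − E)²/E:
  (76 − 62.5908)²/62.5908 = 2.8727
  (50 − 50.9722)²/50.9722 = 0.0185
  (51 − 68.5876)²/68.5876 = 4.5099
  (52 − 46.8494)²/46.8494 = 0.5663
  (28 − 37.4452)²/37.4452 = 2.3825
  (54 − 30.4943)²/30.4943 = 18.1187
  (38 − 41.0327)²/41.0327 = 0.2241
  (17 − 28.0278)²/28.0278 = 4.3390
  (63 − 66.9640)²/66.9640 = 0.2347
  (32 − 54.5336)²/54.5336 = 9.3110
  (94 − 73.3797)²/73.3797 = 5.7945
  (56 − 50.1227)²/50.1227 = 0.6892
χ² = 2.8727 + 0.0185 + 4.5099 + 0.5663 + 2.3825 + 18.1187 + 0.2241 + 4.3390 + 0.2347 + 9.3110 + 5.7945 + 0.6892 = 49.061
df = (3−1)(4−1) = 6. Since 49.061 > 10.645, reject the null hypothesis of independence at α = 0.1.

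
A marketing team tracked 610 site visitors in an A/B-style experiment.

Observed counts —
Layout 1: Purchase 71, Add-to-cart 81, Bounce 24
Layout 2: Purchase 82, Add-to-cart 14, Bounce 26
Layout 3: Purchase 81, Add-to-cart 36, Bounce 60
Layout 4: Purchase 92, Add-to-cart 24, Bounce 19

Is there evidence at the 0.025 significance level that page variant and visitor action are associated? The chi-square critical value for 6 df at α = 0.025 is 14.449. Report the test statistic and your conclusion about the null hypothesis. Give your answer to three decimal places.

Row totals: 176, 122, 177, 135. Column totals: 326, 155, 129. Grand total N = 610.
Expected counts (row total × column total / N):
  Layout 1, Purchase: 176×326/610 = 94.0590
  Layout 1, Add-to-cart: 176×155/610 = 44.7213
  Layout 1, Bounce: 176×129/610 = 37.2197
  Layout 2, Purchase: 122×326/610 = 65.2000
  Layout 2, Add-to-cart: 122×155/610 = 31.0000
  Layout 2, Bounce: 122×129/610 = 25.8000
  Layout 3, Purchase: 177×326/610 = 94.5934
  Layout 3, Add-to-cart: 177×155/610 = 44.9754
  Layout 3, Bounce: 177×129/610 = 37.4311
  Layout 4, Purchase: 135×326/610 = 72.1475
  Layout 4, Add-to-cart: 135×155/610 = 34.3033
  Layout 4, Bounce: 135×129/610 = 28.5492
Contributions (O − E)²/E:
  (71 − 94.0590)²/94.0590 = 5.6530
  (81 − 44.7213)²/44.7213 = 29.4299
  (24 − 37.2197)²/37.2197 = 4.6954
  (82 − 65.2000)²/65.2000 = 4.3288
  (14 − 31.0000)²/31.0000 = 9.3226
  (26 − 25.8000)²/25.8000 = 0.0016
  (81 − 94.5934)²/94.5934 = 1.9534
  (36 − 44.9754)²/44.9754 = 1.7912
  (60 − 37.4311)²/37.4311 = 13.6078
  (92 − 72.1475)²/72.1475 = 5.4627
  (24 − 34.3033)²/34.3033 = 3.0947
  (19 − 28.5492)²/28.5492 = 3.1940
χ² = 5.6530 + 29.4299 + 4.6954 + 4.3288 + 9.3226 + 0.0016 + 1.9534 + 1.7912 + 13.6078 + 5.4627 + 3.0947 + 3.1940 = 82.535
df = (4−1)(3−1) = 6. Since 82.535 > 14.449, reject the null hypothesis of independence at α = 0.025.

82.535; reject H₀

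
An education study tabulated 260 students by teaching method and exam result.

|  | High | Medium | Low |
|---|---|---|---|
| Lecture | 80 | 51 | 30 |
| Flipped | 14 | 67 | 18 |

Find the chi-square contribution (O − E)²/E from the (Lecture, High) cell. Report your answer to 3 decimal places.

Row total (Lecture) = 161; column total (High) = 94; N = 260.
Expected count E = 161 × 94 / 260 = 58.2077.
Contribution = (O − E)²/E = (80 − 58.2077)² / 58.2077 = 8.159.

8.159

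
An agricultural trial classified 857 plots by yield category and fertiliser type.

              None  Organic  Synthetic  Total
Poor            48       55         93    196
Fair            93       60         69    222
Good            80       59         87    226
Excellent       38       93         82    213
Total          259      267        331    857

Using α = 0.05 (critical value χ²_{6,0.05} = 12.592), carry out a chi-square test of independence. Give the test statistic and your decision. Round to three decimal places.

46.527; reject H₀

Grand total N = 857.
Expected counts (row total × column total / N):
  Poor, None: 196×259/857 = 59.2345
  Poor, Organic: 196×267/857 = 61.0642
  Poor, Synthetic: 196×331/857 = 75.7013
  Fair, None: 222×259/857 = 67.0922
  Fair, Organic: 222×267/857 = 69.1645
  Fair, Synthetic: 222×331/857 = 85.7433
  Good, None: 226×259/857 = 68.3011
  Good, Organic: 226×267/857 = 70.4107
  Good, Synthetic: 226×331/857 = 87.2882
  Excellent, None: 213×259/857 = 64.3722
  Excellent, Organic: 213×267/857 = 66.3606
  Excellent, Synthetic: 213×331/857 = 82.2672
Contributions (O − E)²/E:
  (48 − 59.2345)²/59.2345 = 2.1308
  (55 − 61.0642)²/61.0642 = 0.6022
  (93 − 75.7013)²/75.7013 = 3.9530
  (93 − 67.0922)²/67.0922 = 10.0044
  (60 − 69.1645)²/69.1645 = 1.2143
  (69 − 85.7433)²/85.7433 = 3.2695
  (80 − 68.3011)²/68.3011 = 2.0038
  (59 − 70.4107)²/70.4107 = 1.8492
  (87 − 87.2882)²/87.2882 = 0.0010
  (38 − 64.3722)²/64.3722 = 10.8042
  (93 − 66.3606)²/66.3606 = 10.6940
  (82 − 82.2672)²/82.2672 = 0.0009
χ² = 2.1308 + 0.6022 + 3.9530 + 10.0044 + 1.2143 + 3.2695 + 2.0038 + 1.8492 + 0.0010 + 10.8042 + 10.6940 + 0.0009 = 46.527
df = (4−1)(3−1) = 6. Since 46.527 > 12.592, reject the null hypothesis of independence at α = 0.05.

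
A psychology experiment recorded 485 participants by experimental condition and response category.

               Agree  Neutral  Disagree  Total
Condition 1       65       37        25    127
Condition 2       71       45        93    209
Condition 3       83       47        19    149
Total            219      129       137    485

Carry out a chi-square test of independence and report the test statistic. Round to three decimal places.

Grand total N = 485.
Expected counts (row total × column total / N):
  Condition 1, Agree: 127×219/485 = 57.3464
  Condition 1, Neutral: 127×129/485 = 33.7794
  Condition 1, Disagree: 127×137/485 = 35.8742
  Condition 2, Agree: 209×219/485 = 94.3732
  Condition 2, Neutral: 209×129/485 = 55.5897
  Condition 2, Disagree: 209×137/485 = 59.0371
  Condition 3, Agree: 149×219/485 = 67.2804
  Condition 3, Neutral: 149×129/485 = 39.6309
  Condition 3, Disagree: 149×137/485 = 42.0887
Contributions (O − E)²/E:
  (65 − 57.3464)²/57.3464 = 1.0215
  (37 − 33.7794)²/33.7794 = 0.3071
  (25 − 35.8742)²/35.8742 = 3.2962
  (71 − 94.3732)²/94.3732 = 5.7888
  (45 − 55.5897)²/55.5897 = 2.0173
  (93 − 59.0371)²/59.0371 = 19.5382
  (83 − 67.2804)²/67.2804 = 3.6728
  (47 − 39.6309)²/39.6309 = 1.3702
  (19 − 42.0887)²/42.0887 = 12.6658
χ² = 1.0215 + 0.3071 + 3.2962 + 5.7888 + 2.0173 + 19.5382 + 3.6728 + 1.3702 + 12.6658 = 49.678

49.678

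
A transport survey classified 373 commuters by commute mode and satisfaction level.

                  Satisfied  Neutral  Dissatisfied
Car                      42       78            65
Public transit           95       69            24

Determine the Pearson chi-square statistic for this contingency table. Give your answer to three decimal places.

Row totals: 185, 188. Column totals: 137, 147, 89. Grand total N = 373.
Expected counts (row total × column total / N):
  Car, Satisfied: 185×137/373 = 67.9491
  Car, Neutral: 185×147/373 = 72.9088
  Car, Dissatisfied: 185×89/373 = 44.1421
  Public transit, Satisfied: 188×137/373 = 69.0509
  Public transit, Neutral: 188×147/373 = 74.0912
  Public transit, Dissatisfied: 188×89/373 = 44.8579
Contributions (O − E)²/E:
  (42 − 67.9491)²/67.9491 = 9.9097
  (78 − 72.9088)²/72.9088 = 0.3555
  (65 − 44.1421)²/44.1421 = 9.8557
  (95 − 69.0509)²/69.0509 = 9.7516
  (69 − 74.0912)²/74.0912 = 0.3498
  (24 − 44.8579)²/44.8579 = 9.6984
χ² = 9.9097 + 0.3555 + 9.8557 + 9.7516 + 0.3498 + 9.6984 = 39.921

39.921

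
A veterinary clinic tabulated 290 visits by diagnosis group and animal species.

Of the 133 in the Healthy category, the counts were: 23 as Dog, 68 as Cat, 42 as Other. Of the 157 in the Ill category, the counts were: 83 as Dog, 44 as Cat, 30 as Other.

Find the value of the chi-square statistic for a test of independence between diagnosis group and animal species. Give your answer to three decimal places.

39.389

Row totals: 133, 157. Column totals: 106, 112, 72. Grand total N = 290.
Expected counts (row total × column total / N):
  Healthy, Dog: 133×106/290 = 48.6138
  Healthy, Cat: 133×112/290 = 51.3655
  Healthy, Other: 133×72/290 = 33.0207
  Ill, Dog: 157×106/290 = 57.3862
  Ill, Cat: 157×112/290 = 60.6345
  Ill, Other: 157×72/290 = 38.9793
Contributions (O − E)²/E:
  (23 − 48.6138)²/48.6138 = 13.4955
  (68 − 51.3655)²/51.3655 = 5.3870
  (42 − 33.0207)²/33.0207 = 2.4417
  (83 − 57.3862)²/57.3862 = 11.4325
  (44 − 60.6345)²/60.6345 = 4.5635
  (30 − 38.9793)²/38.9793 = 2.0685
χ² = 13.4955 + 5.3870 + 2.4417 + 11.4325 + 4.5635 + 2.0685 = 39.389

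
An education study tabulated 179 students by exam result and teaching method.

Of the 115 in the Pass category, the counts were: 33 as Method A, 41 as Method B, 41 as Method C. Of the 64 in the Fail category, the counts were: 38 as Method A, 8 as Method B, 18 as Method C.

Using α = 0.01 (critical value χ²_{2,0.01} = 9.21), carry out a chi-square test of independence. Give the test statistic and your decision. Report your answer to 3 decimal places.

18.515; reject H₀

Row totals: 115, 64. Column totals: 71, 49, 59. Grand total N = 179.
Expected counts (row total × column total / N):
  Pass, Method A: 115×71/179 = 45.6145
  Pass, Method B: 115×49/179 = 31.4804
  Pass, Method C: 115×59/179 = 37.9050
  Fail, Method A: 64×71/179 = 25.3855
  Fail, Method B: 64×49/179 = 17.5196
  Fail, Method C: 64×59/179 = 21.0950
Contributions (O − E)²/E:
  (33 − 45.6145)²/45.6145 = 3.4885
  (41 − 31.4804)²/31.4804 = 2.8787
  (41 − 37.9050)²/37.9050 = 0.2527
  (38 − 25.3855)²/25.3855 = 6.2684
  (8 − 17.5196)²/17.5196 = 5.1727
  (18 − 21.0950)²/21.0950 = 0.4541
χ² = 3.4885 + 2.8787 + 0.2527 + 6.2684 + 5.1727 + 0.4541 = 18.515
df = (2−1)(3−1) = 2. Since 18.515 > 9.21, reject the null hypothesis of independence at α = 0.01.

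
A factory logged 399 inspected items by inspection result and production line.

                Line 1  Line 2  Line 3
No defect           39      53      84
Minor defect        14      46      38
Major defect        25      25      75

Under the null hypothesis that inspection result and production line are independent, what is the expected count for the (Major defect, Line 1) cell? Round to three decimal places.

24.436

Row total (Major defect) = 125; column total (Line 1) = 78; grand total N = 399.
Expected count = (row total × column total) / N = 125 × 78 / 399 = 24.436.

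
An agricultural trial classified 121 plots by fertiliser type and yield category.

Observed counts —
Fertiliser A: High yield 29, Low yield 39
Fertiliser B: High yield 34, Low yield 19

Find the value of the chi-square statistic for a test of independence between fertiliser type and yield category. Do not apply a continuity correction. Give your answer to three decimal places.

5.519

Row totals: 68, 53. Column totals: 63, 58. Grand total N = 121.
Expected counts (row total × column total / N):
  Fertiliser A, High yield: 68×63/121 = 35.4050
  Fertiliser A, Low yield: 68×58/121 = 32.5950
  Fertiliser B, High yield: 53×63/121 = 27.5950
  Fertiliser B, Low yield: 53×58/121 = 25.4050
Contributions (O − E)²/E:
  (29 − 35.4050)²/35.4050 = 1.1587
  (39 − 32.5950)²/32.5950 = 1.2586
  (34 − 27.5950)²/27.5950 = 1.4866
  (19 − 25.4050)²/25.4050 = 1.6148
χ² = 1.1587 + 1.2586 + 1.4866 + 1.6148 = 5.519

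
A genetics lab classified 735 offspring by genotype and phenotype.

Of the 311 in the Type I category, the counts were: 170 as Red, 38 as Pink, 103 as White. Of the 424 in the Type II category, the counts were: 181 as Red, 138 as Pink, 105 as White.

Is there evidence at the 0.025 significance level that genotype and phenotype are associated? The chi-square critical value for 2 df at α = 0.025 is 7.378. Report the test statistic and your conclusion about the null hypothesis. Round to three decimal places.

Row totals: 311, 424. Column totals: 351, 176, 208. Grand total N = 735.
Expected counts (row total × column total / N):
  Type I, Red: 311×351/735 = 148.5184
  Type I, Pink: 311×176/735 = 74.4707
  Type I, White: 311×208/735 = 88.0109
  Type II, Red: 424×351/735 = 202.4816
  Type II, Pink: 424×176/735 = 101.5293
  Type II, White: 424×208/735 = 119.9891
Contributions (O − E)²/E:
  (170 − 148.5184)²/148.5184 = 3.1071
  (38 − 74.4707)²/74.4707 = 17.8609
  (103 − 88.0109)²/88.0109 = 2.5528
  (181 − 202.4816)²/202.4816 = 2.2790
  (138 − 101.5293)²/101.5293 = 13.1008
  (105 − 119.9891)²/119.9891 = 1.8724
χ² = 3.1071 + 17.8609 + 2.5528 + 2.2790 + 13.1008 + 1.8724 = 40.773
df = (2−1)(3−1) = 2. Since 40.773 > 7.378, reject the null hypothesis of independence at α = 0.025.

40.773; reject H₀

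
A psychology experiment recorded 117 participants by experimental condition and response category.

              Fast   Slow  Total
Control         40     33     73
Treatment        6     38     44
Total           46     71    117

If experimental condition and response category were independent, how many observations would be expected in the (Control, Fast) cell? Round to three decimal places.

28.701

Row total (Control) = 73; column total (Fast) = 46; grand total N = 117.
Expected count = (row total × column total) / N = 73 × 46 / 117 = 28.701.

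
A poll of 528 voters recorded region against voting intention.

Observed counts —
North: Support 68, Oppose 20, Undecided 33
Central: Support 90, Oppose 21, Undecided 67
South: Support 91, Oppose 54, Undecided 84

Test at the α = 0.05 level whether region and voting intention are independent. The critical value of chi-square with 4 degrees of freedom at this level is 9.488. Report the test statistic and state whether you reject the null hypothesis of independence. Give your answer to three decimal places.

Row totals: 121, 178, 229. Column totals: 249, 95, 184. Grand total N = 528.
Expected counts (row total × column total / N):
  North, Support: 121×249/528 = 57.0625
  North, Oppose: 121×95/528 = 21.7708
  North, Undecided: 121×184/528 = 42.1667
  Central, Support: 178×249/528 = 83.9432
  Central, Oppose: 178×95/528 = 32.0265
  Central, Undecided: 178×184/528 = 62.0303
  South, Support: 229×249/528 = 107.9943
  South, Oppose: 229×95/528 = 41.2027
  South, Undecided: 229×184/528 = 79.8030
Contributions (O − E)²/E:
  (68 − 57.0625)²/57.0625 = 2.0965
  (20 − 21.7708)²/21.7708 = 0.1440
  (33 − 42.1667)²/42.1667 = 1.9928
  (90 − 83.9432)²/83.9432 = 0.4370
  (21 − 32.0265)²/32.0265 = 3.7963
  (67 − 62.0303)²/62.0303 = 0.3982
  (91 − 107.9943)²/107.9943 = 2.6743
  (54 − 41.2027)²/41.2027 = 3.9748
  (84 − 79.8030)²/79.8030 = 0.2207
χ² = 2.0965 + 0.1440 + 1.9928 + 0.4370 + 3.7963 + 0.3982 + 2.6743 + 3.9748 + 0.2207 = 15.735
df = (3−1)(3−1) = 4. Since 15.735 > 9.488, reject the null hypothesis of independence at α = 0.05.

15.735; reject H₀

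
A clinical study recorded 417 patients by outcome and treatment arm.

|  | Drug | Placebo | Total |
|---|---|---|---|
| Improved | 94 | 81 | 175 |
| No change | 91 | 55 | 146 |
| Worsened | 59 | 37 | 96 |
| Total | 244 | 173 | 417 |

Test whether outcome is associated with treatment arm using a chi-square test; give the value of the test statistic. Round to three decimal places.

2.879

Grand total N = 417.
Expected counts (row total × column total / N):
  Improved, Drug: 175×244/417 = 102.3981
  Improved, Placebo: 175×173/417 = 72.6019
  No change, Drug: 146×244/417 = 85.4293
  No change, Placebo: 146×173/417 = 60.5707
  Worsened, Drug: 96×244/417 = 56.1727
  Worsened, Placebo: 96×173/417 = 39.8273
Contributions (O − E)²/E:
  (94 − 102.3981)²/102.3981 = 0.6888
  (81 − 72.6019)²/72.6019 = 0.9714
  (91 − 85.4293)²/85.4293 = 0.3633
  (55 − 60.5707)²/60.5707 = 0.5123
  (59 − 56.1727)²/56.1727 = 0.1423
  (37 − 39.8273)²/39.8273 = 0.2007
χ² = 0.6888 + 0.9714 + 0.3633 + 0.5123 + 0.1423 + 0.2007 = 2.879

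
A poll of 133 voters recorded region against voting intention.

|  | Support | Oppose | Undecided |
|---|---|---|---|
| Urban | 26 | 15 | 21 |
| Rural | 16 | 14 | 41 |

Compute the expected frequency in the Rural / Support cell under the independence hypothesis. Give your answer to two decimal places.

22.42

Row total (Rural) = 71; column total (Support) = 42; grand total N = 133.
Expected count = (row total × column total) / N = 71 × 42 / 133 = 22.42.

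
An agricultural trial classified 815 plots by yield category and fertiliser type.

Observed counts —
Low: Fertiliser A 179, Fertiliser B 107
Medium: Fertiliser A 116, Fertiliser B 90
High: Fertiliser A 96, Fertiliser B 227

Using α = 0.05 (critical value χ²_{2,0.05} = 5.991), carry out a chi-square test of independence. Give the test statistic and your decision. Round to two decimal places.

73.32; reject H₀

Row totals: 286, 206, 323. Column totals: 391, 424. Grand total N = 815.
Expected counts (row total × column total / N):
  Low, Fertiliser A: 286×391/815 = 137.210
  Low, Fertiliser B: 286×424/815 = 148.790
  Medium, Fertiliser A: 206×391/815 = 98.829
  Medium, Fertiliser B: 206×424/815 = 107.171
  High, Fertiliser A: 323×391/815 = 154.961
  High, Fertiliser B: 323×424/815 = 168.039
Contributions (O − E)²/E:
  (179 − 137.210)²/137.210 = 12.7280
  (107 − 148.790)²/148.790 = 11.7374
  (116 − 98.829)²/98.829 = 2.9834
  (90 − 107.171)²/107.171 = 2.7511
  (96 − 154.961)²/154.961 = 22.4340
  (227 − 168.039)²/168.039 = 20.6881
χ² = 12.7280 + 11.7374 + 2.9834 + 2.7511 + 22.4340 + 20.6881 = 73.32
df = (3−1)(2−1) = 2. Since 73.32 > 5.991, reject the null hypothesis of independence at α = 0.05.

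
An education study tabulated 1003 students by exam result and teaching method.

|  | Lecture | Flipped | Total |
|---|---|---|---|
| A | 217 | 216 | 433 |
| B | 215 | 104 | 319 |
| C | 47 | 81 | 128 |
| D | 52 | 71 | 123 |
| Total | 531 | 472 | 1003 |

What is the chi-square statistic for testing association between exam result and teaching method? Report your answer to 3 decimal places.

Grand total N = 1003.
Expected counts (row total × column total / N):
  A, Lecture: 433×531/1003 = 229.2353
  A, Flipped: 433×472/1003 = 203.7647
  B, Lecture: 319×531/1003 = 168.8824
  B, Flipped: 319×472/1003 = 150.1176
  C, Lecture: 128×531/1003 = 67.7647
  C, Flipped: 128×472/1003 = 60.2353
  D, Lecture: 123×531/1003 = 65.1176
  D, Flipped: 123×472/1003 = 57.8824
Contributions (O − E)²/E:
  (217 − 229.2353)²/229.2353 = 0.6531
  (216 − 203.7647)²/203.7647 = 0.7347
  (215 − 168.8824)²/168.8824 = 12.5936
  (104 − 150.1176)²/150.1176 = 14.1678
  (47 − 67.7647)²/67.7647 = 6.3628
  (81 − 60.2353)²/60.2353 = 7.1581
  (52 − 65.1176)²/65.1176 = 2.6425
  (71 − 57.8824)²/57.8824 = 2.9728
χ² = 0.6531 + 0.7347 + 12.5936 + 14.1678 + 6.3628 + 7.1581 + 2.6425 + 2.9728 = 47.285

47.285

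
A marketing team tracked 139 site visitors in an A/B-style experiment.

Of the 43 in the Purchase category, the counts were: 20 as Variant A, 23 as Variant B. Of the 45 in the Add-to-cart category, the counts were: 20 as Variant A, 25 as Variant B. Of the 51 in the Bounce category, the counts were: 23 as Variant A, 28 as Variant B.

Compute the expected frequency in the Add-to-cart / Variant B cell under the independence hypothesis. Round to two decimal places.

24.60

Row total (Add-to-cart) = 45; column total (Variant B) = 76; grand total N = 139.
Expected count = (row total × column total) / N = 45 × 76 / 139 = 24.60.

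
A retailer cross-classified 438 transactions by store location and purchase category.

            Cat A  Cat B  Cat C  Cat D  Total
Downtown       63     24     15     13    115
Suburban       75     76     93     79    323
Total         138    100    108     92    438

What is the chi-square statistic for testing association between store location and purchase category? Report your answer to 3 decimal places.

42.594

Grand total N = 438.
Expected counts (row total × column total / N):
  Downtown, Cat A: 115×138/438 = 36.2329
  Downtown, Cat B: 115×100/438 = 26.2557
  Downtown, Cat C: 115×108/438 = 28.3562
  Downtown, Cat D: 115×92/438 = 24.1553
  Suburban, Cat A: 323×138/438 = 101.7671
  Suburban, Cat B: 323×100/438 = 73.7443
  Suburban, Cat C: 323×108/438 = 79.6438
  Suburban, Cat D: 323×92/438 = 67.8447
Contributions (O − E)²/E:
  (63 − 36.2329)²/36.2329 = 19.7742
  (24 − 26.2557)²/26.2557 = 0.1938
  (15 − 28.3562)²/28.3562 = 6.2910
  (13 − 24.1553)²/24.1553 = 5.1517
  (75 − 101.7671)²/101.7671 = 7.0404
  (76 − 73.7443)²/73.7443 = 0.0690
  (93 − 79.6438)²/79.6438 = 2.2398
  (79 − 67.8447)²/67.8447 = 1.8342
χ² = 19.7742 + 0.1938 + 6.2910 + 5.1517 + 7.0404 + 0.0690 + 2.2398 + 1.8342 = 42.594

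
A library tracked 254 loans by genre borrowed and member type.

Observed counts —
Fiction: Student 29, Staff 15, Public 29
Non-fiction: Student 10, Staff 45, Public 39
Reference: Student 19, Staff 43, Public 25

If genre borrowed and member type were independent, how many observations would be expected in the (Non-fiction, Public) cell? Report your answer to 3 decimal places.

34.417

Row total (Non-fiction) = 94; column total (Public) = 93; grand total N = 254.
Expected count = (row total × column total) / N = 94 × 93 / 254 = 34.417.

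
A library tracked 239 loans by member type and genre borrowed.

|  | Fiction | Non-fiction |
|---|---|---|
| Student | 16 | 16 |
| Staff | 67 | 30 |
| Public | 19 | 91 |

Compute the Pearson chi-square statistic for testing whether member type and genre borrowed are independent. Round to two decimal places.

Row totals: 32, 97, 110. Column totals: 102, 137. Grand total N = 239.
Expected counts (row total × column total / N):
  Student, Fiction: 32×102/239 = 13.6569
  Student, Non-fiction: 32×137/239 = 18.3431
  Staff, Fiction: 97×102/239 = 41.3975
  Staff, Non-fiction: 97×137/239 = 55.6025
  Public, Fiction: 110×102/239 = 46.9456
  Public, Non-fiction: 110×137/239 = 63.0544
Contributions (O − E)²/E:
  (16 − 13.6569)²/13.6569 = 0.4020
  (16 − 18.3431)²/18.3431 = 0.2993
  (67 − 41.3975)²/41.3975 = 15.8340
  (30 − 55.6025)²/55.6025 = 11.7888
  (19 − 46.9456)²/46.9456 = 16.6354
  (91 − 63.0544)²/63.0544 = 12.3854
χ² = 0.4020 + 0.2993 + 15.8340 + 11.7888 + 16.6354 + 12.3854 = 57.34

57.34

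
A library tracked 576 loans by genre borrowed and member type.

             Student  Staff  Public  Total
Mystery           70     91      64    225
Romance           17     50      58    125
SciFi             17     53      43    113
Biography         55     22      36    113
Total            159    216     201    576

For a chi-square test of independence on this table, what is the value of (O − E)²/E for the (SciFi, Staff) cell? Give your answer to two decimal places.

2.66

Row total (SciFi) = 113; column total (Staff) = 216; N = 576.
Expected count E = 113 × 216 / 576 = 42.375.
Contribution = (O − E)²/E = (53 − 42.375)² / 42.375 = 2.66.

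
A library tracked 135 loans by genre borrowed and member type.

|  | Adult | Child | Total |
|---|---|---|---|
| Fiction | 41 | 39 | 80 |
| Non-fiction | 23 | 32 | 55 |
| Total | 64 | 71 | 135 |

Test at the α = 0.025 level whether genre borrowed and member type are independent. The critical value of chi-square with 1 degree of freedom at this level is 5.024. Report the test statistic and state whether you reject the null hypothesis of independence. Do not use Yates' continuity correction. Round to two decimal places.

Grand total N = 135.
Expected counts (row total × column total / N):
  Fiction, Adult: 80×64/135 = 37.926
  Fiction, Child: 80×71/135 = 42.074
  Non-fiction, Adult: 55×64/135 = 26.074
  Non-fiction, Child: 55×71/135 = 28.926
Contributions (O − E)²/E:
  (41 − 37.926)²/37.926 = 0.2492
  (39 − 42.074)²/42.074 = 0.2246
  (23 − 26.074)²/26.074 = 0.3624
  (32 − 28.926)²/28.926 = 0.3267
χ² = 0.2492 + 0.2246 + 0.3624 + 0.3267 = 1.16
df = (2−1)(2−1) = 1. Since 1.16 < 5.024, fail to reject the null hypothesis of independence at α = 0.025.

1.16; fail to reject H₀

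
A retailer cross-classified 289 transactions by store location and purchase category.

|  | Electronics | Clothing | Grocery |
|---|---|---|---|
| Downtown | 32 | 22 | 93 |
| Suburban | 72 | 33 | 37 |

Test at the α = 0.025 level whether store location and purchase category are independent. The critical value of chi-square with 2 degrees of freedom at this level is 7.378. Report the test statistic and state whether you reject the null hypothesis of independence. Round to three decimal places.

Row totals: 147, 142. Column totals: 104, 55, 130. Grand total N = 289.
Expected counts (row total × column total / N):
  Downtown, Electronics: 147×104/289 = 52.8997
  Downtown, Clothing: 147×55/289 = 27.9758
  Downtown, Grocery: 147×130/289 = 66.1246
  Suburban, Electronics: 142×104/289 = 51.1003
  Suburban, Clothing: 142×55/289 = 27.0242
  Suburban, Grocery: 142×130/289 = 63.8754
Contributions (O − E)²/E:
  (32 − 52.8997)²/52.8997 = 8.2571
  (22 − 27.9758)²/27.9758 = 1.2765
  (93 − 66.1246)²/66.1246 = 10.9231
  (72 − 51.1003)²/51.1003 = 8.5478
  (33 − 27.0242)²/27.0242 = 1.3214
  (37 − 63.8754)²/63.8754 = 11.3078
χ² = 8.2571 + 1.2765 + 10.9231 + 8.5478 + 1.3214 + 11.3078 = 41.634
df = (2−1)(3−1) = 2. Since 41.634 > 7.378, reject the null hypothesis of independence at α = 0.025.

41.634; reject H₀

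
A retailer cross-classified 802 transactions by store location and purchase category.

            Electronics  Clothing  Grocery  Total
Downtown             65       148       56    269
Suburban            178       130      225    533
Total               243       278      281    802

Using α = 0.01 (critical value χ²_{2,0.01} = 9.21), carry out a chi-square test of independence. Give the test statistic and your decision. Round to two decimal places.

76.77; reject H₀

Grand total N = 802.
Expected counts (row total × column total / N):
  Downtown, Electronics: 269×243/802 = 81.505
  Downtown, Clothing: 269×278/802 = 93.244
  Downtown, Grocery: 269×281/802 = 94.251
  Suburban, Electronics: 533×243/802 = 161.495
  Suburban, Clothing: 533×278/802 = 184.756
  Suburban, Grocery: 533×281/802 = 186.749
Contributions (O − E)²/E:
  (65 − 81.505)²/81.505 = 3.3423
  (148 − 93.244)²/93.244 = 32.1546
  (56 − 94.251)²/94.251 = 15.5239
  (178 − 161.495)²/161.495 = 1.6868
  (130 − 184.756)²/184.756 = 16.2280
  (225 − 186.749)²/186.749 = 7.8348
χ² = 3.3423 + 32.1546 + 15.5239 + 1.6868 + 16.2280 + 7.8348 = 76.77
df = (2−1)(3−1) = 2. Since 76.77 > 9.21, reject the null hypothesis of independence at α = 0.01.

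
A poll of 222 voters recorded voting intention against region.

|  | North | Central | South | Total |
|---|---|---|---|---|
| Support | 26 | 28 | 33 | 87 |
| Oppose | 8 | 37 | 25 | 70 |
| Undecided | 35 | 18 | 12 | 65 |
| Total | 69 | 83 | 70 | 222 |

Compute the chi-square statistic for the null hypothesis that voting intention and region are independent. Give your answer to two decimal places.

31.36

Grand total N = 222.
Expected counts (row total × column total / N):
  Support, North: 87×69/222 = 27.041
  Support, Central: 87×83/222 = 32.527
  Support, South: 87×70/222 = 27.432
  Oppose, North: 70×69/222 = 21.757
  Oppose, Central: 70×83/222 = 26.171
  Oppose, South: 70×70/222 = 22.072
  Undecided, North: 65×69/222 = 20.203
  Undecided, Central: 65×83/222 = 24.302
  Undecided, South: 65×70/222 = 20.495
Contributions (O − E)²/E:
  (26 − 27.041)²/27.041 = 0.0401
  (28 − 32.527)²/32.527 = 0.6301
  (33 − 27.432)²/27.432 = 1.1302
  (8 − 21.757)²/21.757 = 8.6986
  (37 − 26.171)²/26.171 = 4.4808
  (25 − 22.072)²/22.072 = 0.3884
  (35 − 20.203)²/20.203 = 10.8376
  (18 − 24.302)²/24.302 = 1.6342
  (12 − 20.495)²/20.495 = 3.5211
χ² = 0.0401 + 0.6301 + 1.1302 + 8.6986 + 4.4808 + 0.3884 + 10.8376 + 1.6342 + 3.5211 = 31.36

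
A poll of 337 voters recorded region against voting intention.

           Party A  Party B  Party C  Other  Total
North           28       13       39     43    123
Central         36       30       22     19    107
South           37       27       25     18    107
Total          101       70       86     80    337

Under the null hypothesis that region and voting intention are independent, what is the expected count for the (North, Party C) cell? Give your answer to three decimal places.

Row total (North) = 123; column total (Party C) = 86; grand total N = 337.
Expected count = (row total × column total) / N = 123 × 86 / 337 = 31.389.

31.389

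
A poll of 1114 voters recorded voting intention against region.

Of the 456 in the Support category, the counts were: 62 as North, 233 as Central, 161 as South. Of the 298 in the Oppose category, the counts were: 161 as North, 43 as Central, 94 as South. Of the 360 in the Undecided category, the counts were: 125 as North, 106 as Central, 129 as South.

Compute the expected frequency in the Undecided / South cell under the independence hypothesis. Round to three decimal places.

Row total (Undecided) = 360; column total (South) = 384; grand total N = 1114.
Expected count = (row total × column total) / N = 360 × 384 / 1114 = 124.093.

124.093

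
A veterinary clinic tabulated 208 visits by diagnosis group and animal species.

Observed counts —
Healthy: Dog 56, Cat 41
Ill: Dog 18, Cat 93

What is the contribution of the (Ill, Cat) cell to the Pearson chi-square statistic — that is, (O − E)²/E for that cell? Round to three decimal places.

Row total (Ill) = 111; column total (Cat) = 134; N = 208.
Expected count E = 111 × 134 / 208 = 71.5096.
Contribution = (O − E)²/E = (93 − 71.5096)² / 71.5096 = 6.458.

6.458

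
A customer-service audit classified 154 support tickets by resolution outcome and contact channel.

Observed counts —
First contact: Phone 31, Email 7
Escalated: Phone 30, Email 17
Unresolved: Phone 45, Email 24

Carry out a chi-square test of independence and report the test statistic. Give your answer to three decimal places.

Row totals: 38, 47, 69. Column totals: 106, 48. Grand total N = 154.
Expected counts (row total × column total / N):
  First contact, Phone: 38×106/154 = 26.1558
  First contact, Email: 38×48/154 = 11.8442
  Escalated, Phone: 47×106/154 = 32.3506
  Escalated, Email: 47×48/154 = 14.6494
  Unresolved, Phone: 69×106/154 = 47.4935
  Unresolved, Email: 69×48/154 = 21.5065
Contributions (O − E)²/E:
  (31 − 26.1558)²/26.1558 = 0.8972
  (7 − 11.8442)²/11.8442 = 1.9812
  (30 − 32.3506)²/32.3506 = 0.1708
  (17 − 14.6494)²/14.6494 = 0.3772
  (45 − 47.4935)²/47.4935 = 0.1309
  (24 − 21.5065)²/21.5065 = 0.2891
χ² = 0.8972 + 1.9812 + 0.1708 + 0.3772 + 0.1309 + 0.2891 = 3.846

3.846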